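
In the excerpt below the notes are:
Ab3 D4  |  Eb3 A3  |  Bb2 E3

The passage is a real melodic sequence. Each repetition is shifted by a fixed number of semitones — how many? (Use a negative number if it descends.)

-5

The 2-note cells begin on Ab3, Eb3, Bb2 — each down a 4th from the last.
Ab3 to Eb3 spans -5 semitones.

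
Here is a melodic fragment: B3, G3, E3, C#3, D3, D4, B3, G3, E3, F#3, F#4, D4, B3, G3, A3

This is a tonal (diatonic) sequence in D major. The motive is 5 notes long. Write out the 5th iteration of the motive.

C#5 A4 F#4 D4 E4

With a 5-note motive the entries are B3, D4, F#4, each up a 3rd from the previous.
Continuing the starts: A4 → C#5.
From C#5 the diatonic shape gives C#5 A4 F#4 D4 E4.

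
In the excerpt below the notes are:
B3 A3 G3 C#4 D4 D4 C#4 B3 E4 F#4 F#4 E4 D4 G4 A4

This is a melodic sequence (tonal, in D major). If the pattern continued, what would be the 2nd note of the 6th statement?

With 5-note cells, note 2 of each statement runs A3, C#4, E4.
Extending up a 3rd: G4 → B4 → D5.

D5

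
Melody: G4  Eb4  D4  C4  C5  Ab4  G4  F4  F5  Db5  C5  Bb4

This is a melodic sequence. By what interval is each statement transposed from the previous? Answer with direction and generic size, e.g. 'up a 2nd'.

up a 4th

Unit = 4 notes; the statements start on G4, C5, F5, moving up a 4th each time.
G4 to C5 is up a 4th.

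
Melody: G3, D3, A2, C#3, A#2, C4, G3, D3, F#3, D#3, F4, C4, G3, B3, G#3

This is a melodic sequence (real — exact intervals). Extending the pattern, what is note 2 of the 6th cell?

Eb5

The unit is 5 notes. Position-2 pitches of the 3 shown cells: D3, G3, C4.
Carrying that up a 4th forward: F4 → Bb4 → Eb5.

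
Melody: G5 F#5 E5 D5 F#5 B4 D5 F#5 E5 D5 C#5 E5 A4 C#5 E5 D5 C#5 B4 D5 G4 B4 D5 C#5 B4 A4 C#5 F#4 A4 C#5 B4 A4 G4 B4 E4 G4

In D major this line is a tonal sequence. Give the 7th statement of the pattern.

A4 G4 F#4 E4 G4 C#4 E4

Unit = 7 notes; the statements start on G5, F#5, E5, D5, C#5, moving down a 2nd each time.
Extending down a 2nd: B4 → A4.
Statement 7 starts on A4 and keeps the same diatonic contour: A4 G4 F#4 E4 G4 C#4 E4.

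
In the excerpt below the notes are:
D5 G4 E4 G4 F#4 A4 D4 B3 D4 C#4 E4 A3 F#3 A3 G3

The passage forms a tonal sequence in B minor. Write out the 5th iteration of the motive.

Taking 5-note groups, the heads are D5, A4, E4: the pattern moves down a 4th.
Continuing the starts: B3 → F#3.
So cell 5 is F#3 B2 G2 B2 A2.

F#3 B2 G2 B2 A2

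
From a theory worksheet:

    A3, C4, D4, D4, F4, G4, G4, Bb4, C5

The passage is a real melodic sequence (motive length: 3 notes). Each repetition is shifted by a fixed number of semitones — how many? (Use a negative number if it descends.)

5

Unit = 3 notes; the statements start on A3, D4, G4, moving up a 4th each time.
A3→D4 is 62 − 57 = 5 semitones.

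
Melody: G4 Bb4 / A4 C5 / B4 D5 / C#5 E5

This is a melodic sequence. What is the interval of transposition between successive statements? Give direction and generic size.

With a 2-note motive the entries are G4, A4, B4, C#5, each up a 2nd from the previous.
G4 to A4 is up a 2nd.

up a 2nd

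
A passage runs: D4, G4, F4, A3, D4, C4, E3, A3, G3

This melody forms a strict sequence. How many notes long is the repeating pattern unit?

3

There are 9 notes; a 3-note unit gives 3 cells:
D4 G4 F4 | A3 D4 C4 | E3 A3 G3
Each cell is the previous one down a 4th — so the unit is 3 notes.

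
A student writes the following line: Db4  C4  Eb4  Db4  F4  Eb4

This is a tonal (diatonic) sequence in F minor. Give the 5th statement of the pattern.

With a 2-note motive the entries are Db4, Eb4, F4, each up a 2nd from the previous.
Extending up a 2nd: G4 → Ab4.
Statement 5 starts on Ab4 and keeps the same diatonic contour: Ab4 G4.

Ab4 G4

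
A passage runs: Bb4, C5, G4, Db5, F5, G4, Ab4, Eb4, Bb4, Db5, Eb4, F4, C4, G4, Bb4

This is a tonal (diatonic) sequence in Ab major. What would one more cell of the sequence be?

C4 Db4 Ab3 Eb4 G4

Unit = 5 notes; the statements start on Bb4, G4, Eb4, moving down a 3rd each time.
So cell 4 is C4 Db4 Ab3 Eb4 G4.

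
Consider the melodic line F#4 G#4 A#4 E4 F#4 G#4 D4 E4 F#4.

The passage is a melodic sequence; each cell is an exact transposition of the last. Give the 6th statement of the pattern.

Taking 3-note groups, the heads are F#4, E4, D4: the pattern moves down a 2nd.
Extending down a 2nd: C4 → Bb3 → Ab3.
So cell 6 is Ab3 Bb3 C4.

Ab3 Bb3 C4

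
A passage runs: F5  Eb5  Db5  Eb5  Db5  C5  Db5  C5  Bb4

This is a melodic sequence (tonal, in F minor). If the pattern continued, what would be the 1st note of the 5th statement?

With 3-note cells, note 1 of each statement runs F5, Eb5, Db5.
Carrying that down a 2nd forward: C5 → Bb4.

Bb4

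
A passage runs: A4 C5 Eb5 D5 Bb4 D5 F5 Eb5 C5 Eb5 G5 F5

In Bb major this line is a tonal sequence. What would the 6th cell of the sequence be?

F5 A5 C6 Bb5

With a 4-note motive the entries are A4, Bb4, C5, each up a 2nd from the previous.
Extending up a 2nd: D5 → Eb5 → F5.
So cell 6 is F5 A5 C6 Bb5.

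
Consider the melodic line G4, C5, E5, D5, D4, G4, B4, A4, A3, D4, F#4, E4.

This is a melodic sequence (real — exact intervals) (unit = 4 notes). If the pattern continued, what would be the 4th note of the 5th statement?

F#3

Grouping in 4s, the 4th note of each cell is D5, A4, E4.
Each moves down a 4th. Continuing: B3 → F#3.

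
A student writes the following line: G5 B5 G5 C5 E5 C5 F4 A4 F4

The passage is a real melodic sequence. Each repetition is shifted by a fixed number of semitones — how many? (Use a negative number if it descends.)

Unit = 3 notes; the statements start on G5, C5, F4, moving down a 5th each time.
Counting half-steps from G5 to C5: -7.

-7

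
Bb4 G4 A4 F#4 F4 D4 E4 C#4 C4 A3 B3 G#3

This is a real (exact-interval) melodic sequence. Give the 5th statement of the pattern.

Taking 4-note groups, the heads are Bb4, F4, C4: the pattern moves down a 4th.
Carrying on: G3 → D3.
Statement 5 starts on D3 and keeps the same exact contour: D3 B2 C#3 A#2.

D3 B2 C#3 A#2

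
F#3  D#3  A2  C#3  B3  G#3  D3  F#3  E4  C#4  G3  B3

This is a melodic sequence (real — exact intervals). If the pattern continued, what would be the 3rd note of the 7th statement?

Eb5

With 4-note cells, note 3 of each statement runs A2, D3, G3.
Each moves up a 4th. Continuing: C4 → F4 → Bb4 → Eb5.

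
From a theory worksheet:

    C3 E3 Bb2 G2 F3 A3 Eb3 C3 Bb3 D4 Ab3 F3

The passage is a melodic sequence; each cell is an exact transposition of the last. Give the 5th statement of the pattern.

The 4-note cells begin on C3, F3, Bb3 — each up a 4th from the last.
Carrying on: Eb4 → Ab4.
Statement 5 starts on Ab4 and keeps the same exact contour: Ab4 C5 Gb4 Eb4.

Ab4 C5 Gb4 Eb4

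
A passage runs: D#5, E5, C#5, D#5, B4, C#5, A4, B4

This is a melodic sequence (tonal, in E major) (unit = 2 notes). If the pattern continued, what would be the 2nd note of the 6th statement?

G#4

With 2-note cells, note 2 of each statement runs E5, D#5, C#5, B4.
Extending down a 2nd: A4 → G#4.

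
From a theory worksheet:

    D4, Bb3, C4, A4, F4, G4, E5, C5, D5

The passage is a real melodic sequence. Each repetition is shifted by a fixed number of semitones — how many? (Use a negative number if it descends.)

Taking 3-note groups, the heads are D4, A4, E5: the pattern moves up a 5th.
D4 to A4 spans +7 semitones.

7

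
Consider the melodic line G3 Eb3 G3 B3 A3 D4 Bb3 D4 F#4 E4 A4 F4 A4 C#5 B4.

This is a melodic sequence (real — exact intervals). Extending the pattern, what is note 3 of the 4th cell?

With 5-note cells, note 3 of each statement runs G3, D4, A4.
From A4, up a 5th gives E5.

E5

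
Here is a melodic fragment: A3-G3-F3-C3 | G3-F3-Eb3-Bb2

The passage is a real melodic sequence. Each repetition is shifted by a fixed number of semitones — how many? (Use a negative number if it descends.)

-2

With a 4-note motive the entries are A3, G3, each down a 2nd from the previous.
A3 to G3 spans -2 semitones.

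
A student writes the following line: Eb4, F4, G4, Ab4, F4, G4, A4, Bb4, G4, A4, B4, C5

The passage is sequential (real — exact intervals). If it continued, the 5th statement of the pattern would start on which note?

B4

The 4-note cells begin on Eb4, F4, G4 — each up a 2nd from the last.
Extending the heads up a 2nd: A4 → B4.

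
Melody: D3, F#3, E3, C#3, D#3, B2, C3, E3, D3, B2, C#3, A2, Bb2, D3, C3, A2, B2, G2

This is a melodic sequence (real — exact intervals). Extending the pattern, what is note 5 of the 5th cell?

G2

The unit is 6 notes. Position-5 pitches of the 3 shown cells: D#3, C#3, B2.
Extending down a 2nd: A2 → G2.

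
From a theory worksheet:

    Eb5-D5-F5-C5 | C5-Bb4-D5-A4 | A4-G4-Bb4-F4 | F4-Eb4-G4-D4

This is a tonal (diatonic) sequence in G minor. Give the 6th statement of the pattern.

Bb3 A3 C4 G3

With a 4-note motive the entries are Eb5, C5, A4, F4, each down a 3rd from the previous.
Carrying on: D4 → Bb3.
So cell 6 is Bb3 A3 C4 G3.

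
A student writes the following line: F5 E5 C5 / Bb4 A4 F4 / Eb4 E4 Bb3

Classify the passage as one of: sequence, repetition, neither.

neither

Note 2 of cell 3 is E4; if this were a sequence it would be D4. No unit length gives a consistent transposition pattern.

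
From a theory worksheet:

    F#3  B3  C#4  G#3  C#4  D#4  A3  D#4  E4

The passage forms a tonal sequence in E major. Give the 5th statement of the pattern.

C#4 F#4 G#4

Taking 3-note groups, the heads are F#3, G#3, A3: the pattern moves up a 2nd.
Carrying on: B3 → C#4.
Statement 5 starts on C#4 and keeps the same diatonic contour: C#4 F#4 G#4.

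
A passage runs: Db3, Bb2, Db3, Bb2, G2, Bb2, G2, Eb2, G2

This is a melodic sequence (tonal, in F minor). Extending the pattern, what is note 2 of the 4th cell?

C2

With 3-note cells, note 2 of each statement runs Bb2, G2, Eb2.
One more down a 3rd gives C2.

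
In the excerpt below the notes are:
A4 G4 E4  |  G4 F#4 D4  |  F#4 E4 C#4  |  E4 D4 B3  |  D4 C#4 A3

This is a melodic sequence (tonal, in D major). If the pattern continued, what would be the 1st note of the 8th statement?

With 3-note cells, note 1 of each statement runs A4, G4, F#4, E4, D4.
Carrying that down a 2nd forward: C#4 → B3 → A3.

A3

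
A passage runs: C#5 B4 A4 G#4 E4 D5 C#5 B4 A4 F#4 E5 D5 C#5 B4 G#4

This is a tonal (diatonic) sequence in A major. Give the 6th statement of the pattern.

A5 G#5 F#5 E5 C#5

The 5-note cells begin on C#5, D5, E5 — each up a 2nd from the last.
Carrying on: F#5 → G#5 → A5.
Statement 6 starts on A5 and keeps the same diatonic contour: A5 G#5 F#5 E5 C#5.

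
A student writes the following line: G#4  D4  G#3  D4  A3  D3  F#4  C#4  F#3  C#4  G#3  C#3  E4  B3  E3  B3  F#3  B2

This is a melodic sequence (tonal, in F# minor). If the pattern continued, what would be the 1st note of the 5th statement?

C#4

The unit is 6 notes. Position-1 pitches of the 3 shown cells: G#4, F#4, E4.
Carrying that down a 2nd forward: D4 → C#4.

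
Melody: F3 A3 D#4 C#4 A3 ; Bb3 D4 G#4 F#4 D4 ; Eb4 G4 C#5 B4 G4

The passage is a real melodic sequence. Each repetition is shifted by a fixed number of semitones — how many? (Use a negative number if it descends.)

5

The 5-note cells begin on F3, Bb3, Eb4 — each up a 4th from the last.
F3→Bb3 is 58 − 53 = 5 semitones.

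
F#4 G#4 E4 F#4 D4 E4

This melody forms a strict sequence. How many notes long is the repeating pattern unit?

2

There are 6 notes; a 2-note unit gives 3 cells:
F#4 G#4 | E4 F#4 | D4 E4
That's a consistent down a 2nd shift per cell, and no other grouping gives one.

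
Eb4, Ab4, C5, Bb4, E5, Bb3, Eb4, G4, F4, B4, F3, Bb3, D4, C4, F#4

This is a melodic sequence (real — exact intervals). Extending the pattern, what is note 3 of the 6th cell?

B2

The unit is 5 notes. Position-3 pitches of the 3 shown cells: C5, G4, D4.
Each moves down a 4th. Continuing: A3 → E3 → B2.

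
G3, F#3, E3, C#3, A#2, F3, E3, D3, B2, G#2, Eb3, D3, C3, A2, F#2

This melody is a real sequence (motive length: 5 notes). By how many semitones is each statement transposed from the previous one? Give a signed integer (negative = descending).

-2

Taking 5-note groups, the heads are G3, F3, Eb3: the pattern moves down a 2nd.
Counting half-steps from G3 to F3: -2.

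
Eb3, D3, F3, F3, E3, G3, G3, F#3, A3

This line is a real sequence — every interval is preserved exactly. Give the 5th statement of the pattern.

Unit = 3 notes; the statements start on Eb3, F3, G3, moving up a 2nd each time.
Carrying on: A3 → B3.
So cell 5 is B3 A#3 C#4.

B3 A#3 C#4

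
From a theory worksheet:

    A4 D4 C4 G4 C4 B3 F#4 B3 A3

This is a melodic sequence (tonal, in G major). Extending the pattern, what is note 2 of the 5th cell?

The unit is 3 notes. Position-2 pitches of the 3 shown cells: D4, C4, B3.
Carrying that down a 2nd forward: A3 → G3.

G3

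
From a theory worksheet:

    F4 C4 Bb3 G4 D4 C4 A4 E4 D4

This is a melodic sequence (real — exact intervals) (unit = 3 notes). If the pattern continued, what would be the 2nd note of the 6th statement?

With 3-note cells, note 2 of each statement runs C4, D4, E4.
Extending up a 2nd: F#4 → G#4 → A#4.

A#4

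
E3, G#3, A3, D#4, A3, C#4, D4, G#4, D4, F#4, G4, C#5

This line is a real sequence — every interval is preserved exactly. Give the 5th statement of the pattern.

C5 E5 F5 B5

With a 4-note motive the entries are E3, A3, D4, each up a 4th from the previous.
Extending up a 4th: G4 → C5.
From C5 the exact shape gives C5 E5 F5 B5.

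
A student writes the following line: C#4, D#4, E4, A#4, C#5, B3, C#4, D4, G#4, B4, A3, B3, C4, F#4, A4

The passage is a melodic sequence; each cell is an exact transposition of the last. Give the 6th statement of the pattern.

Eb3 F3 Gb3 C4 Eb4

Unit = 5 notes; the statements start on C#4, B3, A3, moving down a 2nd each time.
Carrying on: G3 → F3 → Eb3.
From Eb3 the exact shape gives Eb3 F3 Gb3 C4 Eb4.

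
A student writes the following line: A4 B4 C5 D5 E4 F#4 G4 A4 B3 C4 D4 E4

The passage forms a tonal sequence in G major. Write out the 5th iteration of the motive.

Taking 4-note groups, the heads are A4, E4, B3: the pattern moves down a 4th.
Extending down a 4th: F#3 → C3.
From C3 the diatonic shape gives C3 D3 E3 F#3.

C3 D3 E3 F#3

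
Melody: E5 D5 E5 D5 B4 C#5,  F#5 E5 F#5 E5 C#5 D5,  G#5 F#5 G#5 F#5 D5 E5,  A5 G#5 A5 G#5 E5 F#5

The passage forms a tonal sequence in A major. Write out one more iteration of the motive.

B5 A5 B5 A5 F#5 G#5

The 6-note cells begin on E5, F#5, G#5, A5 — each up a 2nd from the last.
From B5 the diatonic shape gives B5 A5 B5 A5 F#5 G#5.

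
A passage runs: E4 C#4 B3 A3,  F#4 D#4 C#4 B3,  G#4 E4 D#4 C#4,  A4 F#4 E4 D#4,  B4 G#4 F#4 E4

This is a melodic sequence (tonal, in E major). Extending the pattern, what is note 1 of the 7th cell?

The unit is 4 notes. Position-1 pitches of the 5 shown cells: E4, F#4, G#4, A4, B4.
Extending up a 2nd: C#5 → D#5.

D#5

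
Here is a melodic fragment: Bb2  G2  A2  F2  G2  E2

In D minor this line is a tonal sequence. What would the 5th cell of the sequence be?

With a 2-note motive the entries are Bb2, A2, G2, each down a 2nd from the previous.
Carrying on: F2 → E2.
Statement 5 starts on E2 and keeps the same diatonic contour: E2 C2.

E2 C2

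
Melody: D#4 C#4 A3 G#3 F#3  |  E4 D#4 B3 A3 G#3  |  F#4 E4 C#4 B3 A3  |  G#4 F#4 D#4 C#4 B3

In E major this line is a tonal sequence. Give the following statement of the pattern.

With a 5-note motive the entries are D#4, E4, F#4, G#4, each up a 2nd from the previous.
So cell 5 is A4 G#4 E4 D#4 C#4.

A4 G#4 E4 D#4 C#4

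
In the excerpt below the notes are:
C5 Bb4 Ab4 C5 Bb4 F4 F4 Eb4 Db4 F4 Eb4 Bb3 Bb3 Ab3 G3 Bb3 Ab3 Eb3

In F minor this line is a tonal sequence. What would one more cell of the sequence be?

Unit = 6 notes; the statements start on C5, F4, Bb3, moving down a 5th each time.
So cell 4 is Eb3 Db3 C3 Eb3 Db3 Ab2.

Eb3 Db3 C3 Eb3 Db3 Ab2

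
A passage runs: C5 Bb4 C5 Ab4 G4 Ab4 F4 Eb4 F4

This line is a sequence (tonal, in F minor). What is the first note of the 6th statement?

Unit = 3 notes; the statements start on C5, Ab4, F4, moving down a 3rd each time.
Extending the heads down a 3rd: Db4 → Bb3 → G3.

G3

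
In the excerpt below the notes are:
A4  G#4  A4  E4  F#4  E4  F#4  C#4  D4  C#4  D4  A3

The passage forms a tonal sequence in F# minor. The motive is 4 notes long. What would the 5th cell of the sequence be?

Taking 4-note groups, the heads are A4, F#4, D4: the pattern moves down a 3rd.
Extending down a 3rd: B3 → G#3.
Statement 5 starts on G#3 and keeps the same diatonic contour: G#3 F#3 G#3 D3.

G#3 F#3 G#3 D3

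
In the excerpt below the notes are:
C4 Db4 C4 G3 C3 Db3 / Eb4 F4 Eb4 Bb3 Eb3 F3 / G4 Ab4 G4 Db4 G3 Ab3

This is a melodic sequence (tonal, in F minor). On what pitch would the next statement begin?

With a 6-note motive the entries are C4, Eb4, G4, each up a 3rd from the previous.
One more step up a 3rd gives Bb4.

Bb4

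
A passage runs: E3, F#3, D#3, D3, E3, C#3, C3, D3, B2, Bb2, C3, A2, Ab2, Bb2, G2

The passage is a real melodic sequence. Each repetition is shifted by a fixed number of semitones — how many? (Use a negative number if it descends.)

-2

Taking 3-note groups, the heads are E3, D3, C3, Bb2, Ab2: the pattern moves down a 2nd.
Counting half-steps from E3 to D3: -2.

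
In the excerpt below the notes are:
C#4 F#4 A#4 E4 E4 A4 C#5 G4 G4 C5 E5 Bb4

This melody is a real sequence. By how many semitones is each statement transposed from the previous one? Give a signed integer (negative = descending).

Taking 4-note groups, the heads are C#4, E4, G4: the pattern moves up a 3rd.
Counting half-steps from C#4 to E4: 3.

3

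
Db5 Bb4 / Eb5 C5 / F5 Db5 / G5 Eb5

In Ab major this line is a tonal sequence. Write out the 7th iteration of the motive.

The 2-note cells begin on Db5, Eb5, F5, G5 — each up a 2nd from the last.
Extending up a 2nd: Ab5 → Bb5 → C6.
Statement 7 starts on C6 and keeps the same diatonic contour: C6 Ab5.

C6 Ab5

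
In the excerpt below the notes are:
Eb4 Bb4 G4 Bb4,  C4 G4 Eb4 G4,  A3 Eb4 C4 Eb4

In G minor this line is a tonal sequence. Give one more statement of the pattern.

With a 4-note motive the entries are Eb4, C4, A3, each down a 3rd from the previous.
So cell 4 is F3 C4 A3 C4.

F3 C4 A3 C4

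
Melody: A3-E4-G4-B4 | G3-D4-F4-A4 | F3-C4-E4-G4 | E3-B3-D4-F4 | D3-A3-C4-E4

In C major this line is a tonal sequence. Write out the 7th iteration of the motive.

Unit = 4 notes; the statements start on A3, G3, F3, E3, D3, moving down a 2nd each time.
Carrying on: C3 → B2.
From B2 the diatonic shape gives B2 F3 A3 C4.

B2 F3 A3 C4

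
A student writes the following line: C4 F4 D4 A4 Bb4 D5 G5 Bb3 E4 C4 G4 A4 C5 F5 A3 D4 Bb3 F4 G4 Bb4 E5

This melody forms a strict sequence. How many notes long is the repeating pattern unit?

7

There are 21 notes; a 7-note unit gives 3 cells:
C4 F4 D4 A4 Bb4 D5 G5 | Bb3 E4 C4 G4 A4 C5 F5 | A3 D4 Bb3 F4 G4 Bb4 E5
Every group is a transposition down a 2nd of the one before; no shorter unit works.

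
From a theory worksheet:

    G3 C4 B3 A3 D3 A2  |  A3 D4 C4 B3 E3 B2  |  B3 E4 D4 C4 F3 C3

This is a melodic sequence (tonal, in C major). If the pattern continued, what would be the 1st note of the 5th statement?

Grouping in 6s, the 1st note of each cell is G3, A3, B3.
Each moves up a 2nd. Continuing: C4 → D4.

D4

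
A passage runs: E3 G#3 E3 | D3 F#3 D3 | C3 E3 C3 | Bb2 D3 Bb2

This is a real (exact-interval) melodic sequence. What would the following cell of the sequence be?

With a 3-note motive the entries are E3, D3, C3, Bb2, each down a 2nd from the previous.
From Ab2 the exact shape gives Ab2 C3 Ab2.

Ab2 C3 Ab2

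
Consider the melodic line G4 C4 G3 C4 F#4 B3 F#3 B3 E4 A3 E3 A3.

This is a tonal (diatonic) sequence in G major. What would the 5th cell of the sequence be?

Taking 4-note groups, the heads are G4, F#4, E4: the pattern moves down a 2nd.
Carrying on: D4 → C4.
So cell 5 is C4 F#3 C3 F#3.

C4 F#3 C3 F#3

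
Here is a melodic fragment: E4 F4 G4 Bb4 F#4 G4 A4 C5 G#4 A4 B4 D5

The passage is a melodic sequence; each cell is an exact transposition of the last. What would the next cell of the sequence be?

With a 4-note motive the entries are E4, F#4, G#4, each up a 2nd from the previous.
Statement 4 starts on A#4 and keeps the same exact contour: A#4 B4 C#5 E5.

A#4 B4 C#5 E5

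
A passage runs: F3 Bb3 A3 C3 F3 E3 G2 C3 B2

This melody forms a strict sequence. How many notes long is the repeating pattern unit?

3

9 notes total. Splitting into 3 groups of 3:
F3 Bb3 A3 | C3 F3 E3 | G2 C3 B2
Every group is a transposition down a 4th of the one before; no shorter unit works.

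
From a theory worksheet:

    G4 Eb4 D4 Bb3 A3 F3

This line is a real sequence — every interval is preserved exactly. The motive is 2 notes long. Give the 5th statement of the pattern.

The 2-note cells begin on G4, D4, A3 — each down a 4th from the last.
Continuing the starts: E3 → B2.
From B2 the exact shape gives B2 G2.

B2 G2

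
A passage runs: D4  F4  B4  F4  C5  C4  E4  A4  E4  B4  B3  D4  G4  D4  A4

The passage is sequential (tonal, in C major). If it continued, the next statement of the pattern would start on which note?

A3

With a 5-note motive the entries are D4, C4, B3, each down a 2nd from the previous.
One more step down a 2nd gives A3.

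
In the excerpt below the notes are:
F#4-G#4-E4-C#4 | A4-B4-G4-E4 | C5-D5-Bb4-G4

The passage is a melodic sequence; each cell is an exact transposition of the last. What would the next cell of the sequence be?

Eb5 F5 Db5 Bb4

Taking 4-note groups, the heads are F#4, A4, C5: the pattern moves up a 3rd.
From Eb5 the exact shape gives Eb5 F5 Db5 Bb4.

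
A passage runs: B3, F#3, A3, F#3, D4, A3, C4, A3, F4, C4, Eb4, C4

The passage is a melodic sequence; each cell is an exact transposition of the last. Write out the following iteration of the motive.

The 4-note cells begin on B3, D4, F4 — each up a 3rd from the last.
So cell 4 is Ab4 Eb4 Gb4 Eb4.

Ab4 Eb4 Gb4 Eb4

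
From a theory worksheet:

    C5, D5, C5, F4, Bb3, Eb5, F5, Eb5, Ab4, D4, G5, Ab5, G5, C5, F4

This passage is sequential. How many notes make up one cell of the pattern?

5

Try groups of 5 (3 cells in 15 notes):
C5 D5 C5 F4 Bb3 | Eb5 F5 Eb5 Ab4 D4 | G5 Ab5 G5 C5 F4
Each cell is the previous one up a 3rd — so the unit is 5 notes.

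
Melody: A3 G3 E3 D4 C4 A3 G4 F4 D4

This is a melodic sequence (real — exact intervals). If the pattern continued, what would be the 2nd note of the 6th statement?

Ab5

With 3-note cells, note 2 of each statement runs G3, C4, F4.
Each moves up a 4th. Continuing: Bb4 → Eb5 → Ab5.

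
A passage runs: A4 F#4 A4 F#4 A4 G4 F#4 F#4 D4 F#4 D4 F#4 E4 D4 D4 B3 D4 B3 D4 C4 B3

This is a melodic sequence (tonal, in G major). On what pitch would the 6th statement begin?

E3

The 7-note cells begin on A4, F#4, D4 — each down a 3rd from the last.
Extending the heads down a 3rd: B3 → G3 → E3.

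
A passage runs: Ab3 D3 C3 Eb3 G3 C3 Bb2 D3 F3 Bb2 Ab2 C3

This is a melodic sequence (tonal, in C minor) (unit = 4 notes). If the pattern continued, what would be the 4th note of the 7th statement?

The unit is 4 notes. Position-4 pitches of the 3 shown cells: Eb3, D3, C3.
Extending down a 2nd: Bb2 → Ab2 → G2 → F2.

F2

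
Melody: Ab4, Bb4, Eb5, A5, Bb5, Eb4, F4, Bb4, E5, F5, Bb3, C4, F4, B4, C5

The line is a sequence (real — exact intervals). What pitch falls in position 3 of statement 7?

With 5-note cells, note 3 of each statement runs Eb5, Bb4, F4.
Each moves down a 4th. Continuing: C4 → G3 → D3 → A2.

A2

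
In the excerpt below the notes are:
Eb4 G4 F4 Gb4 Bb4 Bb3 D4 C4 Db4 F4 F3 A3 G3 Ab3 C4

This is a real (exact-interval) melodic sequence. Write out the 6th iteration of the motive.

D2 F#2 E2 F2 A2

Unit = 5 notes; the statements start on Eb4, Bb3, F3, moving down a 4th each time.
Extending down a 4th: C3 → G2 → D2.
So cell 6 is D2 F#2 E2 F2 A2.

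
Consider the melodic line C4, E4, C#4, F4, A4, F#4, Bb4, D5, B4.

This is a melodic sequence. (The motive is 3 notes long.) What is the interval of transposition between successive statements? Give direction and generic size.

Taking 3-note groups, the heads are C4, F4, Bb4: the pattern moves up a 4th.
C4 to F4 is up a 4th.

up a 4th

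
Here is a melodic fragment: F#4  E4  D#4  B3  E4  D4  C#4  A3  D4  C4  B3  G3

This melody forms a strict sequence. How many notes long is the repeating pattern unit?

4

12 notes total. Splitting into 3 groups of 4:
F#4 E4 D#4 B3 | E4 D4 C#4 A3 | D4 C4 B3 G3
Each cell is the previous one down a 2nd — so the unit is 4 notes.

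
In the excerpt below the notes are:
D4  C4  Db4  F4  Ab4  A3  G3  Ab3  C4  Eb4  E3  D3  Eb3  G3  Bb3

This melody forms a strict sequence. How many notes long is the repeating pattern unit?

There are 15 notes; a 5-note unit gives 3 cells:
D4 C4 Db4 F4 Ab4 | A3 G3 Ab3 C4 Eb4 | E3 D3 Eb3 G3 Bb3
Each cell is the previous one down a 4th — so the unit is 5 notes.

5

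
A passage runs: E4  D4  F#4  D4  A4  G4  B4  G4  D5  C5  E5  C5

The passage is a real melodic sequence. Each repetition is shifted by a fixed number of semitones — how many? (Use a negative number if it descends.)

5

Unit = 4 notes; the statements start on E4, A4, D5, moving up a 4th each time.
E4 to A4 spans +5 semitones.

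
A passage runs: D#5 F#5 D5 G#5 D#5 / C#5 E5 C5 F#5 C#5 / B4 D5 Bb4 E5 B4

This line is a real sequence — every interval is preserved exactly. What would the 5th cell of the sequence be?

G4 Bb4 Gb4 C5 G4

Taking 5-note groups, the heads are D#5, C#5, B4: the pattern moves down a 2nd.
Continuing the starts: A4 → G4.
Statement 5 starts on G4 and keeps the same exact contour: G4 Bb4 Gb4 C5 G4.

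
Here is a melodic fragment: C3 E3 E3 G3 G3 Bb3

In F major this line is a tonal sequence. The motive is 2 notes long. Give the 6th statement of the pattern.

F4 A4

Taking 2-note groups, the heads are C3, E3, G3: the pattern moves up a 3rd.
Extending up a 3rd: Bb3 → D4 → F4.
So cell 6 is F4 A4.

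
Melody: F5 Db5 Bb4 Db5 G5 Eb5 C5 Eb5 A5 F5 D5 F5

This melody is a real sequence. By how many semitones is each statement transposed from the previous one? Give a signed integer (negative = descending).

2

Taking 4-note groups, the heads are F5, G5, A5: the pattern moves up a 2nd.
Counting half-steps from F5 to G5: 2.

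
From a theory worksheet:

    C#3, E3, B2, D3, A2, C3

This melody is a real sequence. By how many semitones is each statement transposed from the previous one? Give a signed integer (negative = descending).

Unit = 2 notes; the statements start on C#3, B2, A2, moving down a 2nd each time.
Counting half-steps from C#3 to B2: -2.

-2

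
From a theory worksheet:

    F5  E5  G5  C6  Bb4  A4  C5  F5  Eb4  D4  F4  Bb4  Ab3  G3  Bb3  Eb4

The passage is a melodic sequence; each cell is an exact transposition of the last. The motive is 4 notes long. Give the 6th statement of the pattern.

Gb2 F2 Ab2 Db3

With a 4-note motive the entries are F5, Bb4, Eb4, Ab3, each down a 5th from the previous.
Extending down a 5th: Db3 → Gb2.
Statement 6 starts on Gb2 and keeps the same exact contour: Gb2 F2 Ab2 Db3.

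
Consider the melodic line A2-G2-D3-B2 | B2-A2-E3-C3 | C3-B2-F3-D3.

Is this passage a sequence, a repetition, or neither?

sequence

Each 4-note cell is the previous one transposed up a 2nd.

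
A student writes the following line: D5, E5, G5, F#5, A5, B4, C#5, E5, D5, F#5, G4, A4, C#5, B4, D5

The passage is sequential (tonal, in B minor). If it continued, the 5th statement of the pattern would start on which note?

C#4

With a 5-note motive the entries are D5, B4, G4, each down a 3rd from the previous.
Extending the heads down a 3rd: E4 → C#4.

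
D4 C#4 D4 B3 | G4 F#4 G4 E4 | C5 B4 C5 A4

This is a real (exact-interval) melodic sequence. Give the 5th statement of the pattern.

Bb5 A5 Bb5 G5

Unit = 4 notes; the statements start on D4, G4, C5, moving up a 4th each time.
Continuing the starts: F5 → Bb5.
From Bb5 the exact shape gives Bb5 A5 Bb5 G5.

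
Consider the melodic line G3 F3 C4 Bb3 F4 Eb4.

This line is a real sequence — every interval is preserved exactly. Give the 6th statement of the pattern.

Taking 2-note groups, the heads are G3, C4, F4: the pattern moves up a 4th.
Extending up a 4th: Bb4 → Eb5 → Ab5.
Statement 6 starts on Ab5 and keeps the same exact contour: Ab5 Gb5.

Ab5 Gb5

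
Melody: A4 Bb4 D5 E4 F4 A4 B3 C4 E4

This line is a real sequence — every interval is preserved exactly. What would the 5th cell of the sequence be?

The 3-note cells begin on A4, E4, B3 — each down a 4th from the last.
Continuing the starts: F#3 → C#3.
Statement 5 starts on C#3 and keeps the same exact contour: C#3 D3 F#3.

C#3 D3 F#3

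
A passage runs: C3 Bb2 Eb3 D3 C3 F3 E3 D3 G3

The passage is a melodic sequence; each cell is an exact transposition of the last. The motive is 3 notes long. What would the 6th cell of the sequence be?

A#3 G#3 C#4

The 3-note cells begin on C3, D3, E3 — each up a 2nd from the last.
Carrying on: F#3 → G#3 → A#3.
From A#3 the exact shape gives A#3 G#3 C#4.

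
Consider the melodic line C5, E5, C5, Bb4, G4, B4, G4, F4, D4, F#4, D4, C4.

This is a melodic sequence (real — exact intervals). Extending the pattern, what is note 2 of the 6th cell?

With 4-note cells, note 2 of each statement runs E5, B4, F#4.
Extending down a 4th: C#4 → G#3 → D#3.

D#3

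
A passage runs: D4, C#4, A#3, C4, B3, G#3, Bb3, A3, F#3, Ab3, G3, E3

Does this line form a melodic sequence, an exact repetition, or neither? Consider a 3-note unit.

Each 3-note cell is the previous one transposed down a 2nd.

sequence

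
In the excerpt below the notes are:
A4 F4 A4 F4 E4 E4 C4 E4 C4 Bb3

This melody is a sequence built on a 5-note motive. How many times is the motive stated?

2

10 notes in groups of 5 gives 10/5 = 2 statements.
Starts: A4, E4 — each down a 4th.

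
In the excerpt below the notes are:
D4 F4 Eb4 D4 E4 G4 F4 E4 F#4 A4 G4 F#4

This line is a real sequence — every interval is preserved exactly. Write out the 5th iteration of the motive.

The 4-note cells begin on D4, E4, F#4 — each up a 2nd from the last.
Extending up a 2nd: G#4 → A#4.
From A#4 the exact shape gives A#4 C#5 B4 A#4.

A#4 C#5 B4 A#4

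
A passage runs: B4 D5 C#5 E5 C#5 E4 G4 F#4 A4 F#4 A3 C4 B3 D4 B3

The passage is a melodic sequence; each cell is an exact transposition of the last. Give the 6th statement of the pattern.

The 5-note cells begin on B4, E4, A3 — each down a 5th from the last.
Extending down a 5th: D3 → G2 → C2.
From C2 the exact shape gives C2 Eb2 D2 F2 D2.

C2 Eb2 D2 F2 D2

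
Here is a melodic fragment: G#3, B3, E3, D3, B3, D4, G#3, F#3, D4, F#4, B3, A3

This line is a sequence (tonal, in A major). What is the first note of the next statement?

F#4

Unit = 4 notes; the statements start on G#3, B3, D4, moving up a 3rd each time.
One more step up a 3rd gives F#4.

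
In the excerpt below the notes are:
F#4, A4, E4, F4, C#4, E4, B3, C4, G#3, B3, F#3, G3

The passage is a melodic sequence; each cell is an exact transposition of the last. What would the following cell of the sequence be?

D#3 F#3 C#3 D3

Unit = 4 notes; the statements start on F#4, C#4, G#3, moving down a 4th each time.
Statement 4 starts on D#3 and keeps the same exact contour: D#3 F#3 C#3 D3.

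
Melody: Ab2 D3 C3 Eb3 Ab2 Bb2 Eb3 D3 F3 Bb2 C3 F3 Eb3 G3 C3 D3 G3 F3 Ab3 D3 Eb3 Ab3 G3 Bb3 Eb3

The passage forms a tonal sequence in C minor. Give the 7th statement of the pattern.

G3 C4 Bb3 D4 G3

The 5-note cells begin on Ab2, Bb2, C3, D3, Eb3 — each up a 2nd from the last.
Continuing the starts: F3 → G3.
Statement 7 starts on G3 and keeps the same diatonic contour: G3 C4 Bb3 D4 G3.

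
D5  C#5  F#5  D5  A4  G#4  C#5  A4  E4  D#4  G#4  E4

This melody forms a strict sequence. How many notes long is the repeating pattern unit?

12 notes total. Splitting into 3 groups of 4:
D5 C#5 F#5 D5 | A4 G#4 C#5 A4 | E4 D#4 G#4 E4
Every group is a transposition down a 4th of the one before; no shorter unit works.

4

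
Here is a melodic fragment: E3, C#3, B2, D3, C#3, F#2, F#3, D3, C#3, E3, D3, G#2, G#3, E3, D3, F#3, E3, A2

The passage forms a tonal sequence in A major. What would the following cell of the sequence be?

A3 F#3 E3 G#3 F#3 B2

The 6-note cells begin on E3, F#3, G#3 — each up a 2nd from the last.
So cell 4 is A3 F#3 E3 G#3 F#3 B2.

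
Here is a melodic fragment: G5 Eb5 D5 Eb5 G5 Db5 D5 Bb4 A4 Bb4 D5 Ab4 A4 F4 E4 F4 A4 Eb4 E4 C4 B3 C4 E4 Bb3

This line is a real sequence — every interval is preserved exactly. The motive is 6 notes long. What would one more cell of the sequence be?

With a 6-note motive the entries are G5, D5, A4, E4, each down a 4th from the previous.
Statement 5 starts on B3 and keeps the same exact contour: B3 G3 F#3 G3 B3 F3.

B3 G3 F#3 G3 B3 F3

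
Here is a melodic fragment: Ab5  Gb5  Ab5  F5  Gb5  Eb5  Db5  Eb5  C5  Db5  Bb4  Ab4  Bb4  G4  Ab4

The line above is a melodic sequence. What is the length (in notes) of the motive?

5

Try groups of 5 (3 cells in 15 notes):
Ab5 Gb5 Ab5 F5 Gb5 | Eb5 Db5 Eb5 C5 Db5 | Bb4 Ab4 Bb4 G4 Ab4
That's a consistent down a 4th shift per cell, and no other grouping gives one.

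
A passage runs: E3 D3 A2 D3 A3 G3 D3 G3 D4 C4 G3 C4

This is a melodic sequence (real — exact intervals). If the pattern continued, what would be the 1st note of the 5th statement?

Grouping in 4s, the 1st note of each cell is E3, A3, D4.
Carrying that up a 4th forward: G4 → C5.

C5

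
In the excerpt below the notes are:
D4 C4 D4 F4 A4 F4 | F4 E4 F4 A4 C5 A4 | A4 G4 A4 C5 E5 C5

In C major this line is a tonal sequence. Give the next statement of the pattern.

C5 B4 C5 E5 G5 E5

Unit = 6 notes; the statements start on D4, F4, A4, moving up a 3rd each time.
Statement 4 starts on C5 and keeps the same diatonic contour: C5 B4 C5 E5 G5 E5.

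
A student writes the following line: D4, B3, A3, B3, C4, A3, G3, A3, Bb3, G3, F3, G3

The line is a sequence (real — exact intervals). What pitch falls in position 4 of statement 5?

Grouping in 4s, the 4th note of each cell is B3, A3, G3.
Each moves down a 2nd. Continuing: F3 → Eb3.

Eb3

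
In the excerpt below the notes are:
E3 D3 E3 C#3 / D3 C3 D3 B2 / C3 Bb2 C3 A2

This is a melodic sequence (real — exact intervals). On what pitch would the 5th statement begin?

Ab2

With a 4-note motive the entries are E3, D3, C3, each down a 2nd from the previous.
Extending the heads down a 2nd: Bb2 → Ab2.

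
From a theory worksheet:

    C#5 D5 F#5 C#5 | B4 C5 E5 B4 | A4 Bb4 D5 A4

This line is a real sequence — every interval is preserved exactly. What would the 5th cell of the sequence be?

F4 Gb4 Bb4 F4

Unit = 4 notes; the statements start on C#5, B4, A4, moving down a 2nd each time.
Continuing the starts: G4 → F4.
Statement 5 starts on F4 and keeps the same exact contour: F4 Gb4 Bb4 F4.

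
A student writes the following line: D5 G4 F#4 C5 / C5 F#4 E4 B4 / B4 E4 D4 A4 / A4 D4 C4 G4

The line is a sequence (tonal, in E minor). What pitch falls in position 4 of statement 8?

The unit is 4 notes. Position-4 pitches of the 4 shown cells: C5, B4, A4, G4.
Each moves down a 2nd. Continuing: F#4 → E4 → D4 → C4.

C4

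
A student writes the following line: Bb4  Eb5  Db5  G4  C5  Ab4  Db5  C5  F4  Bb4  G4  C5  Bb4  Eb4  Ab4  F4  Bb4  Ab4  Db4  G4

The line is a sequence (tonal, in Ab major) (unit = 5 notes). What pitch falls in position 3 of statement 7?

Eb4

Grouping in 5s, the 3rd note of each cell is Db5, C5, Bb4, Ab4.
Each moves down a 2nd. Continuing: G4 → F4 → Eb4.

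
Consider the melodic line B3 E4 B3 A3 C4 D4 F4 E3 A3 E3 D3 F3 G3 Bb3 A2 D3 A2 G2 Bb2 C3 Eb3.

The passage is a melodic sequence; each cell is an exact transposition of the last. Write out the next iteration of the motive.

D2 G2 D2 C2 Eb2 F2 Ab2

The 7-note cells begin on B3, E3, A2 — each down a 5th from the last.
Statement 4 starts on D2 and keeps the same exact contour: D2 G2 D2 C2 Eb2 F2 Ab2.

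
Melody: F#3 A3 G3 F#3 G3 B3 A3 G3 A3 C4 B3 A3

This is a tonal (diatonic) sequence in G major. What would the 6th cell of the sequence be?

Taking 4-note groups, the heads are F#3, G3, A3: the pattern moves up a 2nd.
Extending up a 2nd: B3 → C4 → D4.
Statement 6 starts on D4 and keeps the same diatonic contour: D4 F#4 E4 D4.

D4 F#4 E4 D4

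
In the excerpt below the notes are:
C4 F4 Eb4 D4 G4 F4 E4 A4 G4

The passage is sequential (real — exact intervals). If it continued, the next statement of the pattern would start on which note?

Unit = 3 notes; the statements start on C4, D4, E4, moving up a 2nd each time.
One more step up a 2nd gives F#4.

F#4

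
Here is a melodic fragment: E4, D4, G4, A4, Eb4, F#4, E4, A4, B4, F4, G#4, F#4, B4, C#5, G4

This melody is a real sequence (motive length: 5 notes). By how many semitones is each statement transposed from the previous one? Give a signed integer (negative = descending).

Taking 5-note groups, the heads are E4, F#4, G#4: the pattern moves up a 2nd.
E4→F#4 is 66 − 64 = 2 semitones.

2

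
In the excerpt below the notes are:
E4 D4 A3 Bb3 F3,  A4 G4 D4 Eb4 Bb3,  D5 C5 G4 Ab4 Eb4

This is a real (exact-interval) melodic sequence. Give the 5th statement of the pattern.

The 5-note cells begin on E4, A4, D5 — each up a 4th from the last.
Extending up a 4th: G5 → C6.
From C6 the exact shape gives C6 Bb5 F5 Gb5 Db5.

C6 Bb5 F5 Gb5 Db5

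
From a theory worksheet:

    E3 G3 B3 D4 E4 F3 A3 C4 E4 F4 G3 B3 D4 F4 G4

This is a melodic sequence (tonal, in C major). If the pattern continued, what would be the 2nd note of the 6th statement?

Grouping in 5s, the 2nd note of each cell is G3, A3, B3.
Each moves up a 2nd. Continuing: C4 → D4 → E4.

E4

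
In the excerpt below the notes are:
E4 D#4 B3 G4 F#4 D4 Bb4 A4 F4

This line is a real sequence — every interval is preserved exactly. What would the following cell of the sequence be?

Taking 3-note groups, the heads are E4, G4, Bb4: the pattern moves up a 3rd.
From Db5 the exact shape gives Db5 C5 Ab4.

Db5 C5 Ab4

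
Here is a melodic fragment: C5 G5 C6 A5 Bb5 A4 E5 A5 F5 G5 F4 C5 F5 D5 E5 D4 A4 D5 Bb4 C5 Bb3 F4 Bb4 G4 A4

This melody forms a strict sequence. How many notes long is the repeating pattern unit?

5

There are 25 notes; a 5-note unit gives 5 cells:
C5 G5 C6 A5 Bb5 | A4 E5 A5 F5 G5 | F4 C5 F5 D5 E5 | D4 A4 D5 Bb4 C5 | Bb3 F4 Bb4 G4 A4
Every group is a transposition down a 3rd of the one before; no shorter unit works.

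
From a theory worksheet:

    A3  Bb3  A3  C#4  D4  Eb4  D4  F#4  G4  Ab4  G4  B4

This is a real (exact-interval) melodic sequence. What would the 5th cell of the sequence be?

F5 Gb5 F5 A5

Taking 4-note groups, the heads are A3, D4, G4: the pattern moves up a 4th.
Continuing the starts: C5 → F5.
So cell 5 is F5 Gb5 F5 A5.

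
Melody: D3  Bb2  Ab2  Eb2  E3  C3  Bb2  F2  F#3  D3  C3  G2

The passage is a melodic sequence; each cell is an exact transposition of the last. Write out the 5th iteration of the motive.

A#3 F#3 E3 B2

With a 4-note motive the entries are D3, E3, F#3, each up a 2nd from the previous.
Extending up a 2nd: G#3 → A#3.
Statement 5 starts on A#3 and keeps the same exact contour: A#3 F#3 E3 B2.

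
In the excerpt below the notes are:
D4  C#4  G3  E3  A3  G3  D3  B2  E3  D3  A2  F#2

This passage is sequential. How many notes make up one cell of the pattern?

Try groups of 4 (3 cells in 12 notes):
D4 C#4 G3 E3 | A3 G3 D3 B2 | E3 D3 A2 F#2
Each cell is the previous one down a 4th — so the unit is 4 notes.

4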